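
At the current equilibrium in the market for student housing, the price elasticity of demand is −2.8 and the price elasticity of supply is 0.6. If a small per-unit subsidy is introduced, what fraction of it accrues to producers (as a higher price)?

For a small subsidy around the equilibrium, the benefit split depends on the relative slopes, which at a point are proportional to the elasticities.
Buyer share = εs/(εs + |εd|) = 0.6/(0.6 + 2.8) = 3/17; seller share = |εd|/(εs + |εd|) = 14/17.
So producers capture 14/17 of the subsidy.

Producer share = 14/17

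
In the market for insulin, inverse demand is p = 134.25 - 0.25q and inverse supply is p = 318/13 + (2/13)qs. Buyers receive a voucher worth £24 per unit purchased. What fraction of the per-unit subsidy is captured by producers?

Producer share = 8/21

Pre-subsidy: 134.25 - 0.25q = 318/13 + (2/13)q gives q* = 1903/7 and p* = 464/7.
With the rebate, buyers effectively pay pb = ps − 24, where ps is the price sellers receive.
On the curves, pb = 134.25 - 0.25q and ps = 318/13 + (2/13)q; the wedge ps − pb = 24 gives 318/13 + (2/13)q − (134.25 - 0.25q) = 24, so q' = 2319/7.
Then pb = 134.25 − 0.25·(2319/7) = 360/7 and ps = 318/13 + (2/13)·(2319/7) = 528/7.
Buyers' price falls by p* − pb = 464/7 − 360/7 = 104/7; sellers' price rises by ps − p* = 528/7 − 464/7 = 64/7.
So producers capture (64/7)/24 = 8/21 of each unit of subsidy.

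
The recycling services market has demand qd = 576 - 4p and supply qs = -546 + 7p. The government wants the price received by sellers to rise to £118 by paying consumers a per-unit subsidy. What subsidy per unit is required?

At a seller price of 118, quantity supplied is -546 + 7·118 = 280.
Buyers absorb 280 only when they pay pb with 576 − 4·pb = 280, i.e. pb = 74.
s = ps − pb = 118 − 74 = 44.

Required subsidy s = £44 per unit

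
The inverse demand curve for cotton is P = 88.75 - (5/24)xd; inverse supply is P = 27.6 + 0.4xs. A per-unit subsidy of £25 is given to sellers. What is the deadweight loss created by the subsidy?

Pre-subsidy: 88.75 - (5/24)x = 27.6 + 0.4x gives x* = 7338/73 and P* = 4950/73.
With the subsidy, sellers receive Ps = Pb + 25 for each unit, where Pb is the price buyers pay.
On the curves, Pb = 88.75 - (5/24)x and Ps = 27.6 + 0.4x; the wedge Ps − Pb = 25 gives 27.6 + 0.4x − (88.75 - (5/24)x) = 25, so x' = 10338/73.
Then Pb = 88.75 − (5/24)·(10338/73) = 4325/73 and Ps = 27.6 + 0.4·(10338/73) = 6150/73.
The subsidy expands output by 10338/73 − 7338/73 = 3000/73 past the efficient level; on those units the gap between marginal cost and willingness to pay runs from 0 up to 25.
DWL = ½ × 25 × 3000/73 = 37500/73.

Deadweight loss = 37500/73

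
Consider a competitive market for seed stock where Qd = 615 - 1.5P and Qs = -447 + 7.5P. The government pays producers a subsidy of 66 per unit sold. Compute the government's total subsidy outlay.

Pre-subsidy: 615 - 1.5P = -447 + 7.5P gives P* = 118, Q* = 438.
With the subsidy, sellers receive Ps = Pb + 66 for each unit, where Pb is the price buyers pay.
Supply in terms of Pb becomes Qs = -447 + 7.5(Pb + 66) = 48 + 7.5Pb. Setting this equal to demand: 615 - 1.5Pb = 48 + 7.5Pb, so Pb = 63.
Sellers receive Ps = 63 + 66 = 129; Q' = 615 − 1.5·63 = 520.5.
Government outlay = subsidy × quantity = 66 × 520.5 = 34353.

Government cost = 34353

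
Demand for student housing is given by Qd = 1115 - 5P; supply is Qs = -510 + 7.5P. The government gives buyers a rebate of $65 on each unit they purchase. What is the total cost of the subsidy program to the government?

Pre-subsidy: 1115 - 5P = -510 + 7.5P gives P* = 130, Q* = 465.
With the rebate, buyers effectively pay Pb = Ps − 65, where Ps is the price sellers receive.
Demand in terms of Ps becomes Qd = 1115 − 5(Ps − 65) = 1440 - 5Ps. Setting this equal to supply: 1440 - 5Ps = -510 + 7.5Ps, so Ps = 156.
Buyers pay Pb = 156 − 65 = 91; Q' = -510 + 7.5·156 = 660.
Government outlay = subsidy × quantity = 65 × 660 = 42900.

Government cost = $42900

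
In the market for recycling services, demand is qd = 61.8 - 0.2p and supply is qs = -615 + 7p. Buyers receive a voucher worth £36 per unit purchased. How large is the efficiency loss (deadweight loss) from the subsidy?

Pre-subsidy: 61.8 - 0.2p = -615 + 7p gives p* = 94, q* = 43.
With the rebate, buyers effectively pay pb = ps − 36, where ps is the price sellers receive.
Demand in terms of ps becomes qd = 61.8 − 0.2(ps − 36) = 69 - 0.2ps. Setting this equal to supply: 69 - 0.2ps = -615 + 7ps, so ps = 95.
Buyers pay pb = 95 − 36 = 59; q' = -615 + 7·95 = 50.
The subsidy expands output by 50 − 43 = 7 past the efficient level; on those units the gap between marginal cost and willingness to pay runs from 0 up to 36.
DWL = ½ × 36 × 7 = 126.

Deadweight loss = £126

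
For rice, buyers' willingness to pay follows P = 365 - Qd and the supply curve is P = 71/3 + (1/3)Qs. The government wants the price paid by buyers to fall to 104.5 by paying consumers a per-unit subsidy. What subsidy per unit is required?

At a buyer price of 104.5, quantity demanded is 365 − 1·104.5 = 260.5.
Sellers supply 260.5 only when they receive Ps = 71/3 + (1/3)·260.5 = 110.5.
s = Ps − Pb = 110.5 − 104.5 = 6.

Required subsidy s = 6 per unit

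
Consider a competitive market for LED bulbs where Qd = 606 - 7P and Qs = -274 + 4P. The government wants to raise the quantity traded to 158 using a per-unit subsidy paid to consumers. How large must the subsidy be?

Required subsidy s = 44 per unit

At Q = 158, invert demand for the buyer price: Pb = (606 − 158)/7 = 64; invert supply for the seller price: Ps = (158 − (-274))/4 = 108.
The subsidy must fill the gap: s = Ps − Pb = 108 − 64 = 44.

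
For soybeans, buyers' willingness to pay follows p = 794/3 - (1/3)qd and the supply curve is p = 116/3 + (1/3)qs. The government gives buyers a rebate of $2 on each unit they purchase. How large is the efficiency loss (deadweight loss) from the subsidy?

Deadweight loss = $3

Pre-subsidy: 794/3 - (1/3)q = 116/3 + (1/3)q gives q* = 339 and p* = 455/3.
With the rebate, buyers effectively pay pb = ps − 2, where ps is the price sellers receive.
On the curves, pb = 794/3 - (1/3)q and ps = 116/3 + (1/3)q; the wedge ps − pb = 2 gives 116/3 + (1/3)q − (794/3 - (1/3)q) = 2, so q' = 342.
Then pb = 794/3 − (1/3)·342 = 452/3 and ps = 116/3 + (1/3)·342 = 458/3.
The subsidy expands output by 342 − 339 = 3 past the efficient level; on those units the gap between marginal cost and willingness to pay runs from 0 up to 2.
DWL = ½ × 2 × 3 = 3.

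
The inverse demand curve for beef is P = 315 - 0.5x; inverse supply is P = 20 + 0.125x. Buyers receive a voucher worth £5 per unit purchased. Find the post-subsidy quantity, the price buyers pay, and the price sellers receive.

x' = 480; buyers pay £75; sellers receive £80

Pre-subsidy: 315 - 0.5x = 20 + 0.125x gives x* = 472 and P* = 79.
With the rebate, buyers effectively pay Pb = Ps − 5, where Ps is the price sellers receive.
On the curves, Pb = 315 - 0.5x and Ps = 20 + 0.125x; the wedge Ps − Pb = 5 gives 20 + 0.125x − (315 - 0.5x) = 5, so x' = 480.
Then Pb = 315 − 0.5·480 = 75 and Ps = 20 + 0.125·480 = 80.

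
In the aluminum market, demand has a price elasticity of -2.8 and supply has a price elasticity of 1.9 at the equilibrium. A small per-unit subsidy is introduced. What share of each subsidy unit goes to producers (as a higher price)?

For a small subsidy around the equilibrium, the benefit split depends on the relative slopes, which at a point are proportional to the elasticities.
Buyer share = εs/(εs + |εd|) = 1.9/(1.9 + 2.8) = 19/47; seller share = |εd|/(εs + |εd|) = 28/47.
So producers capture 28/47 of the subsidy.

Producer share = 28/47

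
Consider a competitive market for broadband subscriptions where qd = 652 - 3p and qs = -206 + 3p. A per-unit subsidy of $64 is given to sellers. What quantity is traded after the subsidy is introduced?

q' = 319

Pre-subsidy: 652 - 3p = -206 + 3p gives p* = 143, q* = 223.
With the subsidy, sellers receive ps = pb + 64 for each unit, where pb is the price buyers pay.
Supply in terms of pb becomes qs = -206 + 3(pb + 64) = -14 + 3pb. Setting this equal to demand: 652 - 3pb = -14 + 3pb, so pb = 111.
Sellers receive ps = 111 + 64 = 175; q' = 652 − 3·111 = 319.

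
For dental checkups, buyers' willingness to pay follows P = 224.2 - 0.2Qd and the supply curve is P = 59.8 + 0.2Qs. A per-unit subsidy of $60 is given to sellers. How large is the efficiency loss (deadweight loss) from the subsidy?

Pre-subsidy: 224.2 - 0.2Q = 59.8 + 0.2Q gives Q* = 411 and P* = 142.
With the subsidy, sellers receive Ps = Pb + 60 for each unit, where Pb is the price buyers pay.
On the curves, Pb = 224.2 - 0.2Q and Ps = 59.8 + 0.2Q; the wedge Ps − Pb = 60 gives 59.8 + 0.2Q − (224.2 - 0.2Q) = 60, so Q' = 561.
Then Pb = 224.2 − 0.2·561 = 112 and Ps = 59.8 + 0.2·561 = 172.
The subsidy expands output by 561 − 411 = 150 past the efficient level; on those units the gap between marginal cost and willingness to pay runs from 0 up to 60.
DWL = ½ × 60 × 150 = 4500.

Deadweight loss = $4500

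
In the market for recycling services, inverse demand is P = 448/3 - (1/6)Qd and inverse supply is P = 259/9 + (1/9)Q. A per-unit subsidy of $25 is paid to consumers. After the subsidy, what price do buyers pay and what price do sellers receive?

Buyers pay $62; sellers receive $87

Pre-subsidy: 448/3 - (1/6)Q = 259/9 + (1/9)Q gives Q* = 434 and P* = 77.
With the rebate, buyers effectively pay Pb = Ps − 25, where Ps is the price sellers receive.
On the curves, Pb = 448/3 - (1/6)Q and Ps = 259/9 + (1/9)Q; the wedge Ps − Pb = 25 gives 259/9 + (1/9)Q − (448/3 - (1/6)Q) = 25, so Q' = 524.
Then Pb = 448/3 − (1/6)·524 = 62 and Ps = 259/9 + (1/9)·524 = 87.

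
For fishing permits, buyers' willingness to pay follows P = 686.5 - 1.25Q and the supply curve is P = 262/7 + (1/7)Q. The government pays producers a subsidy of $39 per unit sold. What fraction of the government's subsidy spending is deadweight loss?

Pre-subsidy: 686.5 - 1.25Q = 262/7 + (1/7)Q gives Q* = 466 and P* = 104.
With the subsidy, sellers receive Ps = Pb + 39 for each unit, where Pb is the price buyers pay.
On the curves, Pb = 686.5 - 1.25Q and Ps = 262/7 + (1/7)Q; the wedge Ps − Pb = 39 gives 262/7 + (1/7)Q − (686.5 - 1.25Q) = 39, so Q' = 494.
Then Pb = 686.5 − 1.25·494 = 69 and Ps = 262/7 + (1/7)·494 = 108.
ΔCS = ½(466 + 494)(104 − 69) = 16800; ΔPS = ½(466 + 494)(108 − 104) = 1920.
Government spending = 39 × 494 = 19266.
DWL = ½ × 39 × (494 − 466) = 546; fraction = 546 / 19266 = 7/247.

DWL / government spending = 7/247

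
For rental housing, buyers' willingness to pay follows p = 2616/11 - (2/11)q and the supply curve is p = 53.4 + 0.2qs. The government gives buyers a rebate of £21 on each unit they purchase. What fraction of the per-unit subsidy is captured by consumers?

Pre-subsidy: 2616/11 - (2/11)q = 53.4 + 0.2q gives q* = 483 and p* = 150.
With the rebate, buyers effectively pay pb = ps − 21, where ps is the price sellers receive.
On the curves, pb = 2616/11 - (2/11)q and ps = 53.4 + 0.2q; the wedge ps − pb = 21 gives 53.4 + 0.2q − (2616/11 - (2/11)q) = 21, so q' = 538.
Then pb = 2616/11 − (2/11)·538 = 140 and ps = 53.4 + 0.2·538 = 161.
Buyers' price falls by p* − pb = 150 − 140 = 10; sellers' price rises by ps − p* = 161 − 150 = 11.
So consumers capture 10/21 = 10/21 of each unit of subsidy.

Consumer share = 10/21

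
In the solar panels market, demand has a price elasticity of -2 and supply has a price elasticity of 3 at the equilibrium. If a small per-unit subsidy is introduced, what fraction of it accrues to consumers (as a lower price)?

For a small subsidy around the equilibrium, the benefit split depends on the relative slopes, which at a point are proportional to the elasticities.
Buyer share = εs/(εs + |εd|) = 3/(3 + 2) = 0.6; seller share = |εd|/(εs + |εd|) = 0.4.

Consumer share = 0.6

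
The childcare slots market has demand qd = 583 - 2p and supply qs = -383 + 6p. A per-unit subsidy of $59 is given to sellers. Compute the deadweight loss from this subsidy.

Deadweight loss = $2610.75

Pre-subsidy: 583 - 2p = -383 + 6p gives p* = 120.75, q* = 341.5.
With the subsidy, sellers receive ps = pb + 59 for each unit, where pb is the price buyers pay.
Supply in terms of pb becomes qs = -383 + 6(pb + 59) = -29 + 6pb. Setting this equal to demand: 583 - 2pb = -29 + 6pb, so pb = 76.5.
Sellers receive ps = 76.5 + 59 = 135.5; q' = 583 − 2·76.5 = 430.
The subsidy expands output by 430 − 341.5 = 88.5 past the efficient level; on those units the gap between marginal cost and willingness to pay runs from 0 up to 59.
DWL = ½ × 59 × 88.5 = 2610.75.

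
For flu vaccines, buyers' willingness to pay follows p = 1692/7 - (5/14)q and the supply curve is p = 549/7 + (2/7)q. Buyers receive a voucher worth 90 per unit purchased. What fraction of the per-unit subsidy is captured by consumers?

Consumer share = 5/9

Pre-subsidy: 1692/7 - (5/14)q = 549/7 + (2/7)q gives q* = 254 and p* = 151.
With the rebate, buyers effectively pay pb = ps − 90, where ps is the price sellers receive.
On the curves, pb = 1692/7 - (5/14)q and ps = 549/7 + (2/7)q; the wedge ps − pb = 90 gives 549/7 + (2/7)q − (1692/7 - (5/14)q) = 90, so q' = 394.
Then pb = 1692/7 − (5/14)·394 = 101 and ps = 549/7 + (2/7)·394 = 191.
Buyers' price falls by p* − pb = 151 − 101 = 50; sellers' price rises by ps − p* = 191 − 151 = 40.
So consumers capture 50/90 = 5/9 of each unit of subsidy.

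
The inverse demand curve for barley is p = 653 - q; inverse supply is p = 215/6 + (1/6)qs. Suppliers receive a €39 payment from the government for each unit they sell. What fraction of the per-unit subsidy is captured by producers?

Pre-subsidy: 653 - q = 215/6 + (1/6)q gives q* = 529 and p* = 124.
With the subsidy, sellers receive ps = pb + 39 for each unit, where pb is the price buyers pay.
On the curves, pb = 653 - q and ps = 215/6 + (1/6)q; the wedge ps − pb = 39 gives 215/6 + (1/6)q − (653 - q) = 39, so q' = 3937/7.
Then pb = 653 − 1·(3937/7) = 634/7 and ps = 215/6 + (1/6)·(3937/7) = 907/7.
Buyers' price falls by p* − pb = 124 − 634/7 = 234/7; sellers' price rises by ps − p* = 907/7 − 124 = 39/7.
So producers capture (39/7)/39 = 1/7 of each unit of subsidy.

Producer share = 1/7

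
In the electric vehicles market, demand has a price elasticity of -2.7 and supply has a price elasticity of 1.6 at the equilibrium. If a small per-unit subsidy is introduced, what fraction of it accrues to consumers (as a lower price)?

Consumer share = 16/43

For a small subsidy around the equilibrium, the benefit split depends on the relative slopes, which at a point are proportional to the elasticities.
Buyer share = εs/(εs + |εd|) = 1.6/(1.6 + 2.7) = 16/43; seller share = |εd|/(εs + |εd|) = 27/43.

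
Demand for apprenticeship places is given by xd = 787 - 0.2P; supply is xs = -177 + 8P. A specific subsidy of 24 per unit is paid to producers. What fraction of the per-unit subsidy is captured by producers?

Pre-subsidy: 787 - 0.2P = -177 + 8P gives P* = 4820/41, x* = 31303/41.
With the subsidy, sellers receive Ps = Pb + 24 for each unit, where Pb is the price buyers pay.
Supply in terms of Pb becomes xs = -177 + 8(Pb + 24) = 15 + 8Pb. Setting this equal to demand: 787 - 0.2Pb = 15 + 8Pb, so Pb = 3860/41.
Sellers receive Ps = 3860/41 + 24 = 4844/41; x' = 787 − 0.2·(3860/41) = 31495/41.
Buyers' price falls by P* − Pb = 4820/41 − 3860/41 = 960/41; sellers' price rises by Ps − P* = 4844/41 − 4820/41 = 24/41.
So producers capture (24/41)/24 = 1/41 of each unit of subsidy.

Producer share = 1/41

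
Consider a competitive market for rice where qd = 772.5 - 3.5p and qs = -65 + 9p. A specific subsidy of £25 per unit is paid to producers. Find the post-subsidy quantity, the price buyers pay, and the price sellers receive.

q' = 601; buyers pay £49; sellers receive £74

Pre-subsidy: 772.5 - 3.5p = -65 + 9p gives p* = 67, q* = 538.
With the subsidy, sellers receive ps = pb + 25 for each unit, where pb is the price buyers pay.
Supply in terms of pb becomes qs = -65 + 9(pb + 25) = 160 + 9pb. Setting this equal to demand: 772.5 - 3.5pb = 160 + 9pb, so pb = 49.
Sellers receive ps = 49 + 25 = 74; q' = 772.5 − 3.5·49 = 601.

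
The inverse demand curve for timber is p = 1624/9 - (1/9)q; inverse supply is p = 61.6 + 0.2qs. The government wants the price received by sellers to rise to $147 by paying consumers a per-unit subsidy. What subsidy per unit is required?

At a seller price of 147, quantity supplied is -308 + 5·147 = 427.
Buyers absorb 427 only when they pay pb = 1624/9 − (1/9)·427 = 133.
s = ps − pb = 147 − 133 = 14.

Required subsidy s = $14 per unit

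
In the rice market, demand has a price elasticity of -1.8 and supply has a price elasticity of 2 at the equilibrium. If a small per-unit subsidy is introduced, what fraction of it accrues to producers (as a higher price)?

For a small subsidy around the equilibrium, the benefit split depends on the relative slopes, which at a point are proportional to the elasticities.
Buyer share = εs/(εs + |εd|) = 2/(2 + 1.8) = 10/19; seller share = |εd|/(εs + |εd|) = 9/19.
So producers capture 9/19 of the subsidy.

Producer share = 9/19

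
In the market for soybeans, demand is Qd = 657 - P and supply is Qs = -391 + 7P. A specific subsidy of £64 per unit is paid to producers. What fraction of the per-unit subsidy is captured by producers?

Pre-subsidy: 657 - P = -391 + 7P gives P* = 131, Q* = 526.
With the subsidy, sellers receive Ps = Pb + 64 for each unit, where Pb is the price buyers pay.
Supply in terms of Pb becomes Qs = -391 + 7(Pb + 64) = 57 + 7Pb. Setting this equal to demand: 657 - Pb = 57 + 7Pb, so Pb = 75.
Sellers receive Ps = 75 + 64 = 139; Q' = 657 − 1·75 = 582.
Buyers' price falls by P* − Pb = 131 − 75 = 56; sellers' price rises by Ps − P* = 139 − 131 = 8.
So producers capture 8/64 = 0.125 of each unit of subsidy.

Producer share = 0.125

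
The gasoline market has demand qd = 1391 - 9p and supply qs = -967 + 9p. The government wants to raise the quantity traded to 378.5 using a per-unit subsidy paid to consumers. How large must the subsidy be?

At q = 378.5, invert demand for the buyer price: pb = (1391 − 378.5)/9 = 112.5; invert supply for the seller price: ps = (378.5 − (-967))/9 = 149.5.
The subsidy must fill the gap: s = ps − pb = 149.5 − 112.5 = 37.

Required subsidy s = 37 per unit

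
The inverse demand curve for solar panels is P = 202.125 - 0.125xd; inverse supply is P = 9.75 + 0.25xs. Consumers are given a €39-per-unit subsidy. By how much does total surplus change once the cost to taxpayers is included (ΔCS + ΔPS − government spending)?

Net change in total surplus = -€2028

Pre-subsidy: 202.125 - 0.125x = 9.75 + 0.25x gives x* = 513 and P* = 138.
With the rebate, buyers effectively pay Pb = Ps − 39, where Ps is the price sellers receive.
On the curves, Pb = 202.125 - 0.125x and Ps = 9.75 + 0.25x; the wedge Ps − Pb = 39 gives 9.75 + 0.25x − (202.125 - 0.125x) = 39, so x' = 617.
Then Pb = 202.125 − 0.125·617 = 125 and Ps = 9.75 + 0.25·617 = 164.
ΔCS = ½(513 + 617)(138 − 125) = 7345; ΔPS = ½(513 + 617)(164 − 138) = 14690.
Government spending = 39 × 617 = 24063.
Net change = 7345 + 14690 − 24063 = -2028. The loss equals the DWL triangle ½·39·104.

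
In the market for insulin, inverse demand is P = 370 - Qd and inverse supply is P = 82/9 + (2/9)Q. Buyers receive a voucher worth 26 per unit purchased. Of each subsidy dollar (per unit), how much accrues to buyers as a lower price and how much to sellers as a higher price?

Buyers gain 234/11 per unit; sellers gain 52/11 per unit

Pre-subsidy: 370 - Q = 82/9 + (2/9)Q gives Q* = 3248/11 and P* = 822/11.
With the rebate, buyers effectively pay Pb = Ps − 26, where Ps is the price sellers receive.
On the curves, Pb = 370 - Q and Ps = 82/9 + (2/9)Q; the wedge Ps − Pb = 26 gives 82/9 + (2/9)Q − (370 - Q) = 26, so Q' = 3482/11.
Then Pb = 370 − 1·(3482/11) = 588/11 and Ps = 82/9 + (2/9)·(3482/11) = 874/11.
Buyers' price falls by P* − Pb = 822/11 − 588/11 = 234/11; sellers' price rises by Ps − P* = 874/11 − 822/11 = 52/11.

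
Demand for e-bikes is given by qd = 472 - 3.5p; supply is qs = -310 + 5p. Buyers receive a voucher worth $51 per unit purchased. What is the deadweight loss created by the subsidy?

Deadweight loss = $2677.5

Pre-subsidy: 472 - 3.5p = -310 + 5p gives p* = 92, q* = 150.
With the rebate, buyers effectively pay pb = ps − 51, where ps is the price sellers receive.
Demand in terms of ps becomes qd = 472 − 3.5(ps − 51) = 650.5 - 3.5ps. Setting this equal to supply: 650.5 - 3.5ps = -310 + 5ps, so ps = 113.
Buyers pay pb = 113 − 51 = 62; q' = -310 + 5·113 = 255.
The subsidy expands output by 255 − 150 = 105 past the efficient level; on those units the gap between marginal cost and willingness to pay runs from 0 up to 51.
DWL = ½ × 51 × 105 = 2677.5.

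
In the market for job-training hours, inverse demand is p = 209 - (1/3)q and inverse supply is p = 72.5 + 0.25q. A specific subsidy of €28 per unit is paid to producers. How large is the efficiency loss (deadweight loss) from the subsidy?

Deadweight loss = €672

Pre-subsidy: 209 - (1/3)q = 72.5 + 0.25q gives q* = 234 and p* = 131.
With the subsidy, sellers receive ps = pb + 28 for each unit, where pb is the price buyers pay.
On the curves, pb = 209 - (1/3)q and ps = 72.5 + 0.25q; the wedge ps − pb = 28 gives 72.5 + 0.25q − (209 - (1/3)q) = 28, so q' = 282.
Then pb = 209 − (1/3)·282 = 115 and ps = 72.5 + 0.25·282 = 143.
The subsidy expands output by 282 − 234 = 48 past the efficient level; on those units the gap between marginal cost and willingness to pay runs from 0 up to 28.
DWL = ½ × 28 × 48 = 672.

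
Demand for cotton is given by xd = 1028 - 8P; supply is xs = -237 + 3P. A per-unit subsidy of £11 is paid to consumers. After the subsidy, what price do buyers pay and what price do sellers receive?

Buyers pay £112; sellers receive £123

Pre-subsidy: 1028 - 8P = -237 + 3P gives P* = 115, x* = 108.
With the rebate, buyers effectively pay Pb = Ps − 11, where Ps is the price sellers receive.
Demand in terms of Ps becomes xd = 1028 − 8(Ps − 11) = 1116 - 8Ps. Setting this equal to supply: 1116 - 8Ps = -237 + 3Ps, so Ps = 123.
Buyers pay Pb = 123 − 11 = 112; x' = -237 + 3·123 = 132.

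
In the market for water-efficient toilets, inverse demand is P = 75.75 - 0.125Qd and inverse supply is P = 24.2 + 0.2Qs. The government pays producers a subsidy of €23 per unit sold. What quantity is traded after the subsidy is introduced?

Pre-subsidy: 75.75 - 0.125Q = 24.2 + 0.2Q gives Q* = 2062/13 and P* = 727/13.
With the subsidy, sellers receive Ps = Pb + 23 for each unit, where Pb is the price buyers pay.
On the curves, Pb = 75.75 - 0.125Q and Ps = 24.2 + 0.2Q; the wedge Ps − Pb = 23 gives 24.2 + 0.2Q − (75.75 - 0.125Q) = 23, so Q' = 2982/13.
Then Pb = 75.75 − 0.125·(2982/13) = 612/13 and Ps = 24.2 + 0.2·(2982/13) = 911/13.

Q' = 2982/13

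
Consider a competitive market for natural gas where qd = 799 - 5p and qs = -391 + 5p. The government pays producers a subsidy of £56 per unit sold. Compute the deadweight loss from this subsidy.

Pre-subsidy: 799 - 5p = -391 + 5p gives p* = 119, q* = 204.
With the subsidy, sellers receive ps = pb + 56 for each unit, where pb is the price buyers pay.
Supply in terms of pb becomes qs = -391 + 5(pb + 56) = -111 + 5pb. Setting this equal to demand: 799 - 5pb = -111 + 5pb, so pb = 91.
Sellers receive ps = 91 + 56 = 147; q' = 799 − 5·91 = 344.
The subsidy expands output by 344 − 204 = 140 past the efficient level; on those units the gap between marginal cost and willingness to pay runs from 0 up to 56.
DWL = ½ × 56 × 140 = 3920.

Deadweight loss = £3920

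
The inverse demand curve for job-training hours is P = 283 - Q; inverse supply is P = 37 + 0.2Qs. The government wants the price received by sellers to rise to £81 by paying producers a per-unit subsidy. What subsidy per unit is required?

At a seller price of 81, quantity supplied is -185 + 5·81 = 220.
Buyers absorb 220 only when they pay Pb = 283 − 1·220 = 63.
s = Ps − Pb = 81 − 63 = 18.

Required subsidy s = £18 per unit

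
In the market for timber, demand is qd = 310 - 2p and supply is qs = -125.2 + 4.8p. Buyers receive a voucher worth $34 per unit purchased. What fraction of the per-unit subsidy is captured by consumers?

Pre-subsidy: 310 - 2p = -125.2 + 4.8p gives p* = 64, q* = 182.
With the rebate, buyers effectively pay pb = ps − 34, where ps is the price sellers receive.
Demand in terms of ps becomes qd = 310 − 2(ps − 34) = 378 - 2ps. Setting this equal to supply: 378 - 2ps = -125.2 + 4.8ps, so ps = 74.
Buyers pay pb = 74 − 34 = 40; q' = -125.2 + 4.8·74 = 230.
Buyers' price falls by p* − pb = 64 − 40 = 24; sellers' price rises by ps − p* = 74 − 64 = 10.
So consumers capture 24/34 = 12/17 of each unit of subsidy.

Consumer share = 12/17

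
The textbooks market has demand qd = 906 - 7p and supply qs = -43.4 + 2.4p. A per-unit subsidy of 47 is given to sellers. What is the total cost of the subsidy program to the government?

Pre-subsidy: 906 - 7p = -43.4 + 2.4p gives p* = 101, q* = 199.
With the subsidy, sellers receive ps = pb + 47 for each unit, where pb is the price buyers pay.
Supply in terms of pb becomes qs = -43.4 + 2.4(pb + 47) = 69.4 + 2.4pb. Setting this equal to demand: 906 - 7pb = 69.4 + 2.4pb, so pb = 89.
Sellers receive ps = 89 + 47 = 136; q' = 906 − 7·89 = 283.
Government outlay = subsidy × quantity = 47 × 283 = 13301.

Government cost = 13301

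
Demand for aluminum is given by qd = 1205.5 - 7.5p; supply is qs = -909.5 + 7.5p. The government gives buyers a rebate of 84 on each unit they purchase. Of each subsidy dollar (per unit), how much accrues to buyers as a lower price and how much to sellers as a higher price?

Pre-subsidy: 1205.5 - 7.5p = -909.5 + 7.5p gives p* = 141, q* = 148.
With the rebate, buyers effectively pay pb = ps − 84, where ps is the price sellers receive.
Demand in terms of ps becomes qd = 1205.5 − 7.5(ps − 84) = 1835.5 - 7.5ps. Setting this equal to supply: 1835.5 - 7.5ps = -909.5 + 7.5ps, so ps = 183.
Buyers pay pb = 183 − 84 = 99; q' = -909.5 + 7.5·183 = 463.
Buyers' price falls by p* − pb = 141 − 99 = 42; sellers' price rises by ps − p* = 183 − 141 = 42.

Buyers gain 42 per unit; sellers gain 42 per unit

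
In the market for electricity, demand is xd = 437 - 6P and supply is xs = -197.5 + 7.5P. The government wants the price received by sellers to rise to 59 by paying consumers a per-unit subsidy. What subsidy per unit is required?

Required subsidy s = 27 per unit

At a seller price of 59, quantity supplied is -197.5 + 7.5·59 = 245.
Buyers absorb 245 only when they pay Pb with 437 − 6·Pb = 245, i.e. Pb = 32.
s = Ps − Pb = 59 − 32 = 27.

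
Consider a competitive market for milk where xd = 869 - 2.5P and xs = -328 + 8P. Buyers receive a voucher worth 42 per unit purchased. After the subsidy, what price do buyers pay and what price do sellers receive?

Buyers pay 82; sellers receive 124

Pre-subsidy: 869 - 2.5P = -328 + 8P gives P* = 114, x* = 584.
With the rebate, buyers effectively pay Pb = Ps − 42, where Ps is the price sellers receive.
Demand in terms of Ps becomes xd = 869 − 2.5(Ps − 42) = 974 - 2.5Ps. Setting this equal to supply: 974 - 2.5Ps = -328 + 8Ps, so Ps = 124.
Buyers pay Pb = 124 − 42 = 82; x' = -328 + 8·124 = 664.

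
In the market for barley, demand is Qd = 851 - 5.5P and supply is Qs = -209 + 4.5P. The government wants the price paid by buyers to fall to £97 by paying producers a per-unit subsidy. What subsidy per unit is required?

Required subsidy s = £20 per unit

At a buyer price of 97, quantity demanded is 851 − 5.5·97 = 317.5.
Sellers supply 317.5 only when they receive Ps with -209 + 4.5·Ps = 317.5, i.e. Ps = 117.
s = Ps − Pb = 117 − 97 = 20.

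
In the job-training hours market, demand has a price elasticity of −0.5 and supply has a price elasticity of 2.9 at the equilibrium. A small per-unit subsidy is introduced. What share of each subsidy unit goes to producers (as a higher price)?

Producer share = 5/34

For a small subsidy around the equilibrium, the benefit split depends on the relative slopes, which at a point are proportional to the elasticities.
Buyer share = εs/(εs + |εd|) = 2.9/(2.9 + 0.5) = 29/34; seller share = |εd|/(εs + |εd|) = 5/34.
So producers capture 5/34 of the subsidy.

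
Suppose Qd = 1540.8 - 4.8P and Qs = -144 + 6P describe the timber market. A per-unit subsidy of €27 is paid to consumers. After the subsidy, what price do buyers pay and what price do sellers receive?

Buyers pay €141; sellers receive €168

Pre-subsidy: 1540.8 - 4.8P = -144 + 6P gives P* = 156, Q* = 792.
With the rebate, buyers effectively pay Pb = Ps − 27, where Ps is the price sellers receive.
Demand in terms of Ps becomes Qd = 1540.8 − 4.8(Ps − 27) = 1670.4 - 4.8Ps. Setting this equal to supply: 1670.4 - 4.8Ps = -144 + 6Ps, so Ps = 168.
Buyers pay Pb = 168 − 27 = 141; Q' = -144 + 6·168 = 864.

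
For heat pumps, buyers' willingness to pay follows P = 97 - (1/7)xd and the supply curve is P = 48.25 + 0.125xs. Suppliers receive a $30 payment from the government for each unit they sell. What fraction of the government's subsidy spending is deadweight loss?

DWL / government spending = 4/21

Pre-subsidy: 97 - (1/7)x = 48.25 + 0.125x gives x* = 182 and P* = 71.
With the subsidy, sellers receive Ps = Pb + 30 for each unit, where Pb is the price buyers pay.
On the curves, Pb = 97 - (1/7)x and Ps = 48.25 + 0.125x; the wedge Ps − Pb = 30 gives 48.25 + 0.125x − (97 - (1/7)x) = 30, so x' = 294.
Then Pb = 97 − (1/7)·294 = 55 and Ps = 48.25 + 0.125·294 = 85.
ΔCS = ½(182 + 294)(71 − 55) = 3808; ΔPS = ½(182 + 294)(85 − 71) = 3332.
Government spending = 30 × 294 = 8820.
DWL = ½ × 30 × (294 − 182) = 1680; fraction = 1680 / 8820 = 4/21.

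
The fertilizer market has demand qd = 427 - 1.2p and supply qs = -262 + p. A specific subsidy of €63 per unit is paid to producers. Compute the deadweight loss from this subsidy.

Deadweight loss = 11907/11

Pre-subsidy: 427 - 1.2p = -262 + p gives p* = 3445/11, q* = 563/11.
With the subsidy, sellers receive ps = pb + 63 for each unit, where pb is the price buyers pay.
Supply in terms of pb becomes qs = -262 + 1(pb + 63) = -199 + pb. Setting this equal to demand: 427 - 1.2pb = -199 + pb, so pb = 3130/11.
Sellers receive ps = 3130/11 + 63 = 3823/11; q' = 427 − 1.2·(3130/11) = 941/11.
The subsidy expands output by 941/11 − 563/11 = 378/11 past the efficient level; on those units the gap between marginal cost and willingness to pay runs from 0 up to 63.
DWL = ½ × 63 × 378/11 = 11907/11.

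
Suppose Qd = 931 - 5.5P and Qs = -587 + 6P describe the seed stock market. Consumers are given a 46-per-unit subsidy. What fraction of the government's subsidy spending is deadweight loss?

DWL / government spending = 66/337

Pre-subsidy: 931 - 5.5P = -587 + 6P gives P* = 132, Q* = 205.
With the rebate, buyers effectively pay Pb = Ps − 46, where Ps is the price sellers receive.
Demand in terms of Ps becomes Qd = 931 − 5.5(Ps − 46) = 1184 - 5.5Ps. Setting this equal to supply: 1184 - 5.5Ps = -587 + 6Ps, so Ps = 154.
Buyers pay Pb = 154 − 46 = 108; Q' = -587 + 6·154 = 337.
ΔCS = ½(205 + 337)(132 − 108) = 6504; ΔPS = ½(205 + 337)(154 − 132) = 5962.
Government spending = 46 × 337 = 15502.
DWL = ½ × 46 × (337 − 205) = 3036; fraction = 3036 / 15502 = 66/337.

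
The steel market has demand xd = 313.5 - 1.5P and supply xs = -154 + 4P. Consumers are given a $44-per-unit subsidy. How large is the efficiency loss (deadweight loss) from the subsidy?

Pre-subsidy: 313.5 - 1.5P = -154 + 4P gives P* = 85, x* = 186.
With the rebate, buyers effectively pay Pb = Ps − 44, where Ps is the price sellers receive.
Demand in terms of Ps becomes xd = 313.5 − 1.5(Ps − 44) = 379.5 - 1.5Ps. Setting this equal to supply: 379.5 - 1.5Ps = -154 + 4Ps, so Ps = 97.
Buyers pay Pb = 97 − 44 = 53; x' = -154 + 4·97 = 234.
The subsidy expands output by 234 − 186 = 48 past the efficient level; on those units the gap between marginal cost and willingness to pay runs from 0 up to 44.
DWL = ½ × 44 × 48 = 1056.

Deadweight loss = $1056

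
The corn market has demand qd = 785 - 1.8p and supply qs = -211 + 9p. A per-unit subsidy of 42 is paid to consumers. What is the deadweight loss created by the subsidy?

Pre-subsidy: 785 - 1.8p = -211 + 9p gives p* = 830/9, q* = 619.
With the rebate, buyers effectively pay pb = ps − 42, where ps is the price sellers receive.
Demand in terms of ps becomes qd = 785 − 1.8(ps − 42) = 860.6 - 1.8ps. Setting this equal to supply: 860.6 - 1.8ps = -211 + 9ps, so ps = 893/9.
Buyers pay pb = 893/9 − 42 = 515/9; q' = -211 + 9·(893/9) = 682.
The subsidy expands output by 682 − 619 = 63 past the efficient level; on those units the gap between marginal cost and willingness to pay runs from 0 up to 42.
DWL = ½ × 42 × 63 = 1323.

Deadweight loss = 1323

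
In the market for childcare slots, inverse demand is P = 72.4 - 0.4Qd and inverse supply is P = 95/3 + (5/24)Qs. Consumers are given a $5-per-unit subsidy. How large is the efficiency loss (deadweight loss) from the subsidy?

Pre-subsidy: 72.4 - 0.4Q = 95/3 + (5/24)Q gives Q* = 4888/73 and P* = 3330/73.
With the rebate, buyers effectively pay Pb = Ps − 5, where Ps is the price sellers receive.
On the curves, Pb = 72.4 - 0.4Q and Ps = 95/3 + (5/24)Q; the wedge Ps − Pb = 5 gives 95/3 + (5/24)Q − (72.4 - 0.4Q) = 5, so Q' = 5488/73.
Then Pb = 72.4 − 0.4·(5488/73) = 3090/73 and Ps = 95/3 + (5/24)·(5488/73) = 3455/73.
The subsidy expands output by 5488/73 − 4888/73 = 600/73 past the efficient level; on those units the gap between marginal cost and willingness to pay runs from 0 up to 5.
DWL = ½ × 5 × 600/73 = 1500/73.

Deadweight loss = 1500/73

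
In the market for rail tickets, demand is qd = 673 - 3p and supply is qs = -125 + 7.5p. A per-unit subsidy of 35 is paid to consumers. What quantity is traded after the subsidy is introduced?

q' = 520

Pre-subsidy: 673 - 3p = -125 + 7.5p gives p* = 76, q* = 445.
With the rebate, buyers effectively pay pb = ps − 35, where ps is the price sellers receive.
Demand in terms of ps becomes qd = 673 − 3(ps − 35) = 778 - 3ps. Setting this equal to supply: 778 - 3ps = -125 + 7.5ps, so ps = 86.
Buyers pay pb = 86 − 35 = 51; q' = -125 + 7.5·86 = 520.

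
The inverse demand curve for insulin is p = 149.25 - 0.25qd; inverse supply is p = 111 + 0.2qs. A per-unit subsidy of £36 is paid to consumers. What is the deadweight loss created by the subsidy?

Pre-subsidy: 149.25 - 0.25q = 111 + 0.2q gives q* = 85 and p* = 128.
With the rebate, buyers effectively pay pb = ps − 36, where ps is the price sellers receive.
On the curves, pb = 149.25 - 0.25q and ps = 111 + 0.2q; the wedge ps − pb = 36 gives 111 + 0.2q − (149.25 - 0.25q) = 36, so q' = 165.
Then pb = 149.25 − 0.25·165 = 108 and ps = 111 + 0.2·165 = 144.
The subsidy expands output by 165 − 85 = 80 past the efficient level; on those units the gap between marginal cost and willingness to pay runs from 0 up to 36.
DWL = ½ × 36 × 80 = 1440.

Deadweight loss = £1440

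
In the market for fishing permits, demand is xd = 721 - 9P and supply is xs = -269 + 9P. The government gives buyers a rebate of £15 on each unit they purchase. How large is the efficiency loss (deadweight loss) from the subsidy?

Deadweight loss = £506.25

Pre-subsidy: 721 - 9P = -269 + 9P gives P* = 55, x* = 226.
With the rebate, buyers effectively pay Pb = Ps − 15, where Ps is the price sellers receive.
Demand in terms of Ps becomes xd = 721 − 9(Ps − 15) = 856 - 9Ps. Setting this equal to supply: 856 - 9Ps = -269 + 9Ps, so Ps = 62.5.
Buyers pay Pb = 62.5 − 15 = 47.5; x' = -269 + 9·62.5 = 293.5.
The subsidy expands output by 293.5 − 226 = 67.5 past the efficient level; on those units the gap between marginal cost and willingness to pay runs from 0 up to 15.
DWL = ½ × 15 × 67.5 = 506.25.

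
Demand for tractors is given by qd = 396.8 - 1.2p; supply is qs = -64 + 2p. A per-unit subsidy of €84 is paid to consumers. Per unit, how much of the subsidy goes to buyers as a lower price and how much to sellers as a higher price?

Pre-subsidy: 396.8 - 1.2p = -64 + 2p gives p* = 144, q* = 224.
With the rebate, buyers effectively pay pb = ps − 84, where ps is the price sellers receive.
Demand in terms of ps becomes qd = 396.8 − 1.2(ps − 84) = 497.6 - 1.2ps. Setting this equal to supply: 497.6 - 1.2ps = -64 + 2ps, so ps = 175.5.
Buyers pay pb = 175.5 − 84 = 91.5; q' = -64 + 2·175.5 = 287.
Buyers' price falls by p* − pb = 144 − 91.5 = 52.5; sellers' price rises by ps − p* = 175.5 − 144 = 31.5.

Buyers gain €52.5 per unit; sellers gain €31.5 per unit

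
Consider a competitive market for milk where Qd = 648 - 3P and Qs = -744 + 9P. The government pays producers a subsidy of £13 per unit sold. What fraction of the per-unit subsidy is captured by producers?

Pre-subsidy: 648 - 3P = -744 + 9P gives P* = 116, Q* = 300.
With the subsidy, sellers receive Ps = Pb + 13 for each unit, where Pb is the price buyers pay.
Supply in terms of Pb becomes Qs = -744 + 9(Pb + 13) = -627 + 9Pb. Setting this equal to demand: 648 - 3Pb = -627 + 9Pb, so Pb = 106.25.
Sellers receive Ps = 106.25 + 13 = 119.25; Q' = 648 − 3·106.25 = 329.25.
Buyers' price falls by P* − Pb = 116 − 106.25 = 9.75; sellers' price rises by Ps − P* = 119.25 − 116 = 3.25.
So producers capture 3.25/13 = 0.25 of each unit of subsidy.

Producer share = 0.25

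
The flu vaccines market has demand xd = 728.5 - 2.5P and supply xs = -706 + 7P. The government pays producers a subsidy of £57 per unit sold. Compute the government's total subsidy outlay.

Government cost = £25992

Pre-subsidy: 728.5 - 2.5P = -706 + 7P gives P* = 151, x* = 351.
With the subsidy, sellers receive Ps = Pb + 57 for each unit, where Pb is the price buyers pay.
Supply in terms of Pb becomes xs = -706 + 7(Pb + 57) = -307 + 7Pb. Setting this equal to demand: 728.5 - 2.5Pb = -307 + 7Pb, so Pb = 109.
Sellers receive Ps = 109 + 57 = 166; x' = 728.5 − 2.5·109 = 456.
Government outlay = subsidy × quantity = 57 × 456 = 25992.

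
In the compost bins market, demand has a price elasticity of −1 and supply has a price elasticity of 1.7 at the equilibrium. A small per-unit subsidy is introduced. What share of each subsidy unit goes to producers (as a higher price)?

Producer share = 10/27

For a small subsidy around the equilibrium, the benefit split depends on the relative slopes, which at a point are proportional to the elasticities.
Buyer share = εs/(εs + |εd|) = 1.7/(1.7 + 1) = 17/27; seller share = |εd|/(εs + |εd|) = 10/27.
So producers capture 10/27 of the subsidy.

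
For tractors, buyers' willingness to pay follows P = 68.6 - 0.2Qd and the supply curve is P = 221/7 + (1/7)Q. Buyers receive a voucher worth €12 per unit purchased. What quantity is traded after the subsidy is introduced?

Pre-subsidy: 68.6 - 0.2Q = 221/7 + (1/7)Q gives Q* = 108 and P* = 47.
With the rebate, buyers effectively pay Pb = Ps − 12, where Ps is the price sellers receive.
On the curves, Pb = 68.6 - 0.2Q and Ps = 221/7 + (1/7)Q; the wedge Ps − Pb = 12 gives 221/7 + (1/7)Q − (68.6 - 0.2Q) = 12, so Q' = 143.
Then Pb = 68.6 − 0.2·143 = 40 and Ps = 221/7 + (1/7)·143 = 52.

Q' = 143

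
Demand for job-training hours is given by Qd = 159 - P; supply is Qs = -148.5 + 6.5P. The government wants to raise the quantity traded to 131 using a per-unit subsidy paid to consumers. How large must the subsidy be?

Required subsidy s = 15 per unit

At Q = 131, invert demand for the buyer price: Pb = (159 − 131)/1 = 28; invert supply for the seller price: Ps = (131 − (-148.5))/6.5 = 43.
The subsidy must fill the gap: s = Ps − Pb = 43 − 28 = 15.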